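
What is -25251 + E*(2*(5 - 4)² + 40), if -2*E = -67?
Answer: -23844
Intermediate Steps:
E = 67/2 (E = -½*(-67) = 67/2 ≈ 33.500)
-25251 + E*(2*(5 - 4)² + 40) = -25251 + 67*(2*(5 - 4)² + 40)/2 = -25251 + 67*(2*1² + 40)/2 = -25251 + 67*(2*1 + 40)/2 = -25251 + 67*(2 + 40)/2 = -25251 + (67/2)*42 = -25251 + 1407 = -23844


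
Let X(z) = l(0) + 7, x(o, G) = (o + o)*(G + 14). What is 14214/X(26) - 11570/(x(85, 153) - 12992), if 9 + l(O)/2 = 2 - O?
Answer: -109474081/53893 ≈ -2031.3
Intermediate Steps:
l(O) = -14 - 2*O (l(O) = -18 + 2*(2 - O) = -18 + (4 - 2*O) = -14 - 2*O)
x(o, G) = 2*o*(14 + G) (x(o, G) = (2*o)*(14 + G) = 2*o*(14 + G))
X(z) = -7 (X(z) = (-14 - 2*0) + 7 = (-14 + 0) + 7 = -14 + 7 = -7)
14214/X(26) - 11570/(x(85, 153) - 12992) = 14214/(-7) - 11570/(2*85*(14 + 153) - 12992) = 14214*(-⅐) - 11570/(2*85*167 - 12992) = -14214/7 - 11570/(28390 - 12992) = -14214/7 - 11570/15398 = -14214/7 - 11570*1/15398 = -14214/7 - 5785/7699 = -109474081/53893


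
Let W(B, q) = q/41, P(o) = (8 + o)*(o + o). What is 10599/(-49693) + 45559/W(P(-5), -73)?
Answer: -92823272594/3627589 ≈ -25588.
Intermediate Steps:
P(o) = 2*o*(8 + o) (P(o) = (8 + o)*(2*o) = 2*o*(8 + o))
W(B, q) = q/41 (W(B, q) = q*(1/41) = q/41)
10599/(-49693) + 45559/W(P(-5), -73) = 10599/(-49693) + 45559/(((1/41)*(-73))) = 10599*(-1/49693) + 45559/(-73/41) = -10599/49693 + 45559*(-41/73) = -10599/49693 - 1867919/73 = -92823272594/3627589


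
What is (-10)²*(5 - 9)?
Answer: -400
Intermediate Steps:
(-10)²*(5 - 9) = 100*(-4) = -400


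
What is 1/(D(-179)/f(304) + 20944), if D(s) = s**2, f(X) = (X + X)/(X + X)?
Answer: 1/52985 ≈ 1.8873e-5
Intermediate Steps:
f(X) = 1 (f(X) = (2*X)/((2*X)) = (2*X)*(1/(2*X)) = 1)
1/(D(-179)/f(304) + 20944) = 1/((-179)**2/1 + 20944) = 1/(32041*1 + 20944) = 1/(32041 + 20944) = 1/52985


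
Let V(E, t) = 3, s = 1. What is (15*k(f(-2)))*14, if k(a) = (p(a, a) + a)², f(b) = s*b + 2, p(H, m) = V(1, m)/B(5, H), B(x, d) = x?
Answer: 378/5 ≈ 75.600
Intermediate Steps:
p(H, m) = ⅗ (p(H, m) = 3/5 = 3*(⅕) = ⅗)
f(b) = 2 + b (f(b) = 1*b + 2 = b + 2 = 2 + b)
k(a) = (⅗ + a)²
(15*k(f(-2)))*14 = (15*((3 + 5*(2 - 2))²/25))*14 = (15*((3 + 5*0)²/25))*14 = (15*((3 + 0)²/25))*14 = (15*((1/25)*3²))*14 = (15*((1/25)*9))*14 = (15*(9/25))*14 = (27/5)*14 = 378/5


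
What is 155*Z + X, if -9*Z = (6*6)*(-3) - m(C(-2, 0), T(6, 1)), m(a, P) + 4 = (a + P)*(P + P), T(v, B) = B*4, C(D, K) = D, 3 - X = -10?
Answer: 6239/3 ≈ 2079.7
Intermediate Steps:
X = 13 (X = 3 - 1*(-10) = 3 + 10 = 13)
T(v, B) = 4*B
m(a, P) = -4 + 2*P*(P + a) (m(a, P) = -4 + (a + P)*(P + P) = -4 + (P + a)*(2*P) = -4 + 2*P*(P + a))
Z = 40/3 (Z = -((6*6)*(-3) - (-4 + 2*(4*1)² + 2*(4*1)*(-2)))/9 = -(36*(-3) - (-4 + 2*4² + 2*4*(-2)))/9 = -(-108 - (-4 + 2*16 - 16))/9 = -(-108 - (-4 + 32 - 16))/9 = -(-108 - 1*12)/9 = -(-108 - 12)/9 = -⅑*(-120) = 40/3 ≈ 13.333)
155*Z + X = 155*(40/3) + 13 = 6200/3 + 13 = 6239/3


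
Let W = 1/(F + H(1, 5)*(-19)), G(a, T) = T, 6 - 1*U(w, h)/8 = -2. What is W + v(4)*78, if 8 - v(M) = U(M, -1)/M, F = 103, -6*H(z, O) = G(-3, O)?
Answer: -444906/713 ≈ -623.99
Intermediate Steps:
U(w, h) = 64 (U(w, h) = 48 - 8*(-2) = 48 + 16 = 64)
H(z, O) = -O/6
v(M) = 8 - 64/M
W = 6/713 (W = 1/(103 - 1/6*5*(-19)) = 1/(103 - 5/6*(-19)) = 1/(103 + 95/6) = 1/(713/6) = 6/713 ≈ 0.0084151)
W + v(4)*78 = 6/713 + (8 - 64/4)*78 = 6/713 + (8 - 64*1/4)*78 = 6/713 + (8 - 16)*78 = 6/713 - 8*78 = 6/713 - 624 = -444906/713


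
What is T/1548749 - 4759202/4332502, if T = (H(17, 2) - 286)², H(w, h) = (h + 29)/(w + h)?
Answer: -1267193000374130/1211147444269639 ≈ -1.0463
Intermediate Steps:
H(w, h) = (29 + h)/(h + w)
T = 29192409/361 (T = ((29 + 2)/(2 + 17) - 286)² = (31/19 - 286)² = (-5403/19)² = 29192409/361 ≈ 80865.)
T/1548749 - 4759202/4332502 = (29192409/361)/1548749 - 4759202/4332502 = (29192409/361)*(1/1548749) - 4759202*1/4332502 = 29192409/559098389 - 2379601/2166251 = -1267193000374130/1211147444269639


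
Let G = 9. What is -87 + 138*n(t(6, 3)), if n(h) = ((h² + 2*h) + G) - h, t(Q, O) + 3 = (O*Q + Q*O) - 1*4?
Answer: 121215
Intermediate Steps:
t(Q, O) = -7 + 2*O*Q (t(Q, O) = -3 + ((O*Q + Q*O) - 1*4) = -3 + ((O*Q + O*Q) - 4) = -3 + (2*O*Q - 4) = -3 + (-4 + 2*O*Q) = -7 + 2*O*Q)
n(h) = 9 + h + h² (n(h) = ((h² + 2*h) + 9) - h = (9 + h² + 2*h) - h = 9 + h + h²)
-87 + 138*n(t(6, 3)) = -87 + 138*(9 + (-7 + 2*3*6) + (-7 + 2*3*6)²) = -87 + 138*(9 + (-7 + 36) + (-7 + 36)²) = -87 + 138*(9 + 29 + 29²) = -87 + 138*(9 + 29 + 841) = -87 + 138*879 = -87 + 121302 = 121215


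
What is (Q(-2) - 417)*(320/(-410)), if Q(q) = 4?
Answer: 13216/41 ≈ 322.34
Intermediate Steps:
(Q(-2) - 417)*(320/(-410)) = (4 - 417)*(320/(-410)) = -132160*(-1)/410 = -413*(-32/41) = 13216/41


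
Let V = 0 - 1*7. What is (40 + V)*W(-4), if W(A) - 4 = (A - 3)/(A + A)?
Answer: 1287/8 ≈ 160.88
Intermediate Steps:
V = -7 (V = 0 - 7 = -7)
W(A) = 4 + (-3 + A)/(2*A) (W(A) = 4 + (A - 3)/(A + A) = 4 + (-3 + A)/((2*A)) = 4 + (-3 + A)*(1/(2*A)) = 4 + (-3 + A)/(2*A))
(40 + V)*W(-4) = (40 - 7)*((3/2)*(-1 + 3*(-4))/(-4)) = 33*((3/2)*(-¼)*(-1 - 12)) = 33*((3/2)*(-¼)*(-13)) = 33*(39/8) = 1287/8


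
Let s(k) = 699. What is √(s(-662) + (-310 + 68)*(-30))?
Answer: √7959 ≈ 89.213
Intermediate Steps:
√(s(-662) + (-310 + 68)*(-30)) = √(699 + (-310 + 68)*(-30)) = √(699 - 242*(-30)) = √(699 + 7260) = √7959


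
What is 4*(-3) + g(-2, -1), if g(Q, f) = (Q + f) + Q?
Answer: -17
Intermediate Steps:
g(Q, f) = f + 2*Q
4*(-3) + g(-2, -1) = 4*(-3) + (-1 + 2*(-2)) = -12 + (-1 - 4) = -12 - 5 = -17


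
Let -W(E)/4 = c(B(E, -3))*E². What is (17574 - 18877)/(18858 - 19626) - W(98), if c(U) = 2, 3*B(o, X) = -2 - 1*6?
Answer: 59008279/768 ≈ 76834.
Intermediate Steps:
B(o, X) = -8/3 (B(o, X) = (-2 - 1*6)/3 = (-2 - 6)/3 = (⅓)*(-8) = -8/3)
W(E) = -8*E²
(17574 - 18877)/(18858 - 19626) - W(98) = (17574 - 18877)/(18858 - 19626) - (-8)*98² = -1303/(-768) - (-8)*9604 = -1303*(-1/768) - 1*(-76832) = 1303/768 + 76832 = 59008279/768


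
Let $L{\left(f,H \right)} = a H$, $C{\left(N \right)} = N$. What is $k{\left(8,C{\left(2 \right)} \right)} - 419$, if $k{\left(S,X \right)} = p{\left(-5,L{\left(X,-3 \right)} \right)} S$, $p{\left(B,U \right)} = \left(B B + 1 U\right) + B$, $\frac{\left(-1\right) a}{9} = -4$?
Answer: $-1123$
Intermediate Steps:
$a = 36$ ($a = \left(-9\right) \left(-4\right) = 36$)
$L{\left(f,H \right)} = 36 H$
$p{\left(B,U \right)} = B + U + B^{2}$ ($p{\left(B,U \right)} = \left(B^{2} + U\right) + B = \left(U + B^{2}\right) + B = B + U + B^{2}$)
$k{\left(S,X \right)} = - 88 S$ ($k{\left(S,X \right)} = \left(-5 + 36 \left(-3\right) + \left(-5\right)^{2}\right) S = \left(-5 - 108 + 25\right) S = - 88 S$)
$k{\left(8,C{\left(2 \right)} \right)} - 419 = \left(-88\right) 8 - 419 = -704 - 419 = -1123$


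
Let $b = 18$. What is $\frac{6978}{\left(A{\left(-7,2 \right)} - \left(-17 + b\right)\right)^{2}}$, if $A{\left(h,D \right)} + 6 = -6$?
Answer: $\frac{6978}{169} \approx 41.29$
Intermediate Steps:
$A{\left(h,D \right)} = -12$ ($A{\left(h,D \right)} = -6 - 6 = -12$)
$\frac{6978}{\left(A{\left(-7,2 \right)} - \left(-17 + b\right)\right)^{2}} = \frac{6978}{\left(-12 + \left(17 - 18\right)\right)^{2}} = \frac{6978}{\left(-12 - 1\right)^{2}} = \frac{6978}{\left(-13\right)^{2}} = \frac{6978}{169}$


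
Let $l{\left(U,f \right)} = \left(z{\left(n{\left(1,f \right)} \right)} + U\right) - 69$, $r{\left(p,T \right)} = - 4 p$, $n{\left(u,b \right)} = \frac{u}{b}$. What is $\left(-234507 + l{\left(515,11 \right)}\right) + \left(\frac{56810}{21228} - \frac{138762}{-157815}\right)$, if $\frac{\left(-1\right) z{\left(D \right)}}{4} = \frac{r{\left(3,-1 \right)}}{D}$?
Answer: $- \frac{14487893510281}{62038830} \approx -2.3353 \cdot 10^{5}$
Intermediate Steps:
$z{\left(D \right)} = \frac{48}{D}$ ($z{\left(D \right)} = - 4 \frac{\left(-4\right) 3}{D} = - 4 \left(- \frac{12}{D}\right) = \frac{48}{D}$)
$l{\left(U,f \right)} = -69 + U + 48 f$ ($l{\left(U,f \right)} = \left(\frac{48}{1 \frac{1}{f}} + U\right) - 69 = \left(\frac{48}{\frac{1}{f}} + U\right) - 69 = \left(48 f + U\right) - 69 = \left(U + 48 f\right) - 69 = -69 + U + 48 f$)
$\left(-234507 + l{\left(515,11 \right)}\right) + \left(\frac{56810}{21228} - \frac{138762}{-157815}\right) = \left(-234507 + \left(-69 + 515 + 48 \cdot 11\right)\right) + \left(\frac{56810}{21228} - \frac{138762}{-157815}\right) = \left(-234507 + \left(-69 + 515 + 528\right)\right) + \left(56810 \cdot \frac{1}{21228} - - \frac{15418}{17535}\right) = \left(-234507 + 974\right) + \left(\frac{28405}{10614} + \frac{15418}{17535}\right) = -233533 + \frac{220576109}{62038830} = - \frac{14487893510281}{62038830}$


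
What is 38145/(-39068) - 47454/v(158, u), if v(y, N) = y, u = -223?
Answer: -929979891/3086372 ≈ -301.32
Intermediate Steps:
38145/(-39068) - 47454/v(158, u) = 38145/(-39068) - 47454/158 = 38145*(-1/39068) - 47454*1/158 = -38145/39068 - 23727/79 = -929979891/3086372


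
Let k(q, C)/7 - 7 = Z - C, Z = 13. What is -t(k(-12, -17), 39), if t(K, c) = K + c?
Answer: -298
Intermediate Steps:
k(q, C) = 140 - 7*C (k(q, C) = 49 + 7*(13 - C) = 49 + (91 - 7*C) = 140 - 7*C)
-t(k(-12, -17), 39) = -((140 - 7*(-17)) + 39) = -((140 + 119) + 39) = -(259 + 39) = -1*298 = -298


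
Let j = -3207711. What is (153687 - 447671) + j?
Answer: -3501695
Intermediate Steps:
(153687 - 447671) + j = (153687 - 447671) - 3207711 = -293984 - 3207711 = -3501695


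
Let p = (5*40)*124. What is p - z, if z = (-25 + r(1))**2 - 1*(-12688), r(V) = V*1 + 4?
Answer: 11712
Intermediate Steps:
r(V) = 4 + V (r(V) = V + 4 = 4 + V)
z = 13088 (z = (-25 + (4 + 1))**2 - 1*(-12688) = (-25 + 5)**2 + 12688 = (-20)**2 + 12688 = 400 + 12688 = 13088)
p = 24800 (p = 200*124 = 24800)
p - z = 24800 - 1*13088 = 24800 - 13088 = 11712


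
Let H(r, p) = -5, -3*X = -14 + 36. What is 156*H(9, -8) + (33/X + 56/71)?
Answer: -111287/142 ≈ -783.71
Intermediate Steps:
X = -22/3 (X = -(-14 + 36)/3 = -⅓*22 = -22/3 ≈ -7.3333)
156*H(9, -8) + (33/X + 56/71) = 156*(-5) + (33/(-22/3) + 56/71) = -780 + (33*(-3/22) + 56*(1/71)) = -780 + (-9/2 + 56/71) = -780 - 527/142 = -111287/142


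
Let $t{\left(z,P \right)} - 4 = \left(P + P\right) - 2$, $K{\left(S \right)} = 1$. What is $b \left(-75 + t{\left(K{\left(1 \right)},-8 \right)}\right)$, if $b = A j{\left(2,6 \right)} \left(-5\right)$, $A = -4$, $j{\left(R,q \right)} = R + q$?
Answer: $-14240$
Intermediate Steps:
$t{\left(z,P \right)} = 2 + 2 P$ ($t{\left(z,P \right)} = 4 + \left(\left(P + P\right) - 2\right) = 4 + \left(2 P - 2\right) = 4 + \left(-2 + 2 P\right) = 2 + 2 P$)
$b = 160$ ($b = - 4 \left(2 + 6\right) \left(-5\right) = \left(-4\right) 8 \left(-5\right) = \left(-32\right) \left(-5\right) = 160$)
$b \left(-75 + t{\left(K{\left(1 \right)},-8 \right)}\right) = 160 \left(-75 + \left(2 + 2 \left(-8\right)\right)\right) = 160 \left(-75 + \left(2 - 16\right)\right) = 160 \left(-75 - 14\right) = 160 \left(-89\right) = -14240$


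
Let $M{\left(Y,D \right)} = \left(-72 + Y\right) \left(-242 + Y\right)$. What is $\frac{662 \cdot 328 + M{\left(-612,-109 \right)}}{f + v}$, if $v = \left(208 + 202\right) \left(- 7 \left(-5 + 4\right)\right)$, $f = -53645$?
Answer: $- \frac{801272}{50775} \approx -15.781$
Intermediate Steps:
$M{\left(Y,D \right)} = \left(-242 + Y\right) \left(-72 + Y\right)$
$v = 2870$ ($v = 410 \left(\left(-7\right) \left(-1\right)\right) = 410 \cdot 7 = 2870$)
$\frac{662 \cdot 328 + M{\left(-612,-109 \right)}}{f + v} = \frac{662 \cdot 328 + \left(17424 + \left(-612\right)^{2} - -192168\right)}{-53645 + 2870} = \frac{217136 + \left(17424 + 374544 + 192168\right)}{-50775} = \left(217136 + 584136\right) \left(- \frac{1}{50775}\right) = 801272 \left(- \frac{1}{50775}\right) = - \frac{801272}{50775}$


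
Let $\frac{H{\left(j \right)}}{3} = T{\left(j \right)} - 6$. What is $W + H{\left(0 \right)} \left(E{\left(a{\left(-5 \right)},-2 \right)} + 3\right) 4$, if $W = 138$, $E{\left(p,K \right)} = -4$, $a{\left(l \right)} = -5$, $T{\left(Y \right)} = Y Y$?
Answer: $210$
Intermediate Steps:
$T{\left(Y \right)} = Y^{2}$
$H{\left(j \right)} = -18 + 3 j^{2}$ ($H{\left(j \right)} = 3 \left(j^{2} - 6\right) = 3 \left(-6 + j^{2}\right) = -18 + 3 j^{2}$)
$W + H{\left(0 \right)} \left(E{\left(a{\left(-5 \right)},-2 \right)} + 3\right) 4 = 138 + \left(-18 + 3 \cdot 0^{2}\right) \left(-4 + 3\right) 4 = 138 + \left(-18 + 3 \cdot 0\right) \left(\left(-1\right) 4\right) = 138 + \left(-18 + 0\right) \left(-4\right) = 138 - -72 = 138 + 72 = 210$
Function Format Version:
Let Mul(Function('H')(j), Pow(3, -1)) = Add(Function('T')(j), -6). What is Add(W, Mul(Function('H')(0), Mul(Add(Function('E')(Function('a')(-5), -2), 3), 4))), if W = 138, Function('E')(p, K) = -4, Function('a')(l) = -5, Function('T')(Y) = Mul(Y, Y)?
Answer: 210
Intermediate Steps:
Function('T')(Y) = Pow(Y, 2)
Function('H')(j) = Add(-18, Mul(3, Pow(j, 2))) (Function('H')(j) = Mul(3, Add(Pow(j, 2), -6)) = Mul(3, Add(-6, Pow(j, 2))) = Add(-18, Mul(3, Pow(j, 2))))
Add(W, Mul(Function('H')(0), Mul(Add(Function('E')(Function('a')(-5), -2), 3), 4))) = Add(138, Mul(Add(-18, Mul(3, Pow(0, 2))), Mul(Add(-4, 3), 4))) = Add(138, Mul(Add(-18, Mul(3, 0)), Mul(-1, 4))) = Add(138, Mul(Add(-18, 0), -4)) = Add(138, Mul(-18, -4)) = Add(138, 72) = 210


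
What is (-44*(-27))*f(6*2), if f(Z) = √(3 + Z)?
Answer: 1188*√15 ≈ 4601.1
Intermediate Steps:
(-44*(-27))*f(6*2) = (-44*(-27))*√(3 + 6*2) = 1188*√(3 + 12) = 1188*√15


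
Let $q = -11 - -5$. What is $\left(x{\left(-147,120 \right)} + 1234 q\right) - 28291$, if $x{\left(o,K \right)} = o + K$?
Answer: $-35722$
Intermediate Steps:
$q = -6$ ($q = -11 + 5 = -6$)
$x{\left(o,K \right)} = K + o$
$\left(x{\left(-147,120 \right)} + 1234 q\right) - 28291 = \left(\left(120 - 147\right) + 1234 \left(-6\right)\right) - 28291 = \left(-27 - 7404\right) - 28291 = -7431 - 28291 = -35722$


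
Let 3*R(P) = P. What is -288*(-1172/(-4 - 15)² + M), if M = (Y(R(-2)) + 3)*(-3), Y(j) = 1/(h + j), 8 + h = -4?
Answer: 1248624/361 ≈ 3458.8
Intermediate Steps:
h = -12 (h = -8 - 4 = -12)
R(P) = P/3
Y(j) = 1/(-12 + j)
M = -333/38 (M = (1/(-12 + (⅓)*(-2)) + 3)*(-3) = (1/(-12 - ⅔) + 3)*(-3) = (1/(-38/3) + 3)*(-3) = (-3/38 + 3)*(-3) = (111/38)*(-3) = -333/38 ≈ -8.7632)
-288*(-1172/(-4 - 15)² + M) = -288*(-1172/(-4 - 15)² - 333/38) = -288*(-1172/((-19)²) - 333/38) = -288*(-1172/361 - 333/38) = -288*(-8671/722) = 1248624/361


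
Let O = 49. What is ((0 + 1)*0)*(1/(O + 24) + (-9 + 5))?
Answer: 0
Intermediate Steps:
((0 + 1)*0)*(1/(O + 24) + (-9 + 5)) = ((0 + 1)*0)*(1/(49 + 24) + (-9 + 5)) = (1*0)*(1/73 - 4) = 0*(1/73 - 4) = 0*(-291/73) = 0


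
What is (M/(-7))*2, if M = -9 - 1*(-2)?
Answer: 2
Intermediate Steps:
M = -7 (M = -9 + 2 = -7)
(M/(-7))*2 = (-7/(-7))*2 = -1/7*(-7)*2 = 1*2 = 2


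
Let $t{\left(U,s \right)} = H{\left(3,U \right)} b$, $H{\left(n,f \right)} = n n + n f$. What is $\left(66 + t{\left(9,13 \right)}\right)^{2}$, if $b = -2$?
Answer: $36$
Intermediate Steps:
$H{\left(n,f \right)} = n^{2} + f n$
$t{\left(U,s \right)} = -18 - 6 U$ ($t{\left(U,s \right)} = 3 \left(U + 3\right) \left(-2\right) = 3 \left(3 + U\right) \left(-2\right) = \left(9 + 3 U\right) \left(-2\right) = -18 - 6 U$)
$\left(66 + t{\left(9,13 \right)}\right)^{2} = \left(66 - 72\right)^{2} = \left(-6\right)^{2} = 36$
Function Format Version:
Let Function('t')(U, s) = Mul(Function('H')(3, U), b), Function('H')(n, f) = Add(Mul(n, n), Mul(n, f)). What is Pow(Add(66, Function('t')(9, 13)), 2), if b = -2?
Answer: 36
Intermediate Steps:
Function('H')(n, f) = Add(Pow(n, 2), Mul(f, n))
Function('t')(U, s) = Add(-18, Mul(-6, U)) (Function('t')(U, s) = Mul(Mul(3, Add(U, 3)), -2) = Mul(Mul(3, Add(3, U)), -2) = Mul(Add(9, Mul(3, U)), -2) = Add(-18, Mul(-6, U)))
Pow(Add(66, Function('t')(9, 13)), 2) = Pow(Add(66, Add(-18, Mul(-6, 9))), 2) = Pow(Add(66, Add(-18, -54)), 2) = Pow(Add(66, -72), 2) = Pow(-6, 2) = 36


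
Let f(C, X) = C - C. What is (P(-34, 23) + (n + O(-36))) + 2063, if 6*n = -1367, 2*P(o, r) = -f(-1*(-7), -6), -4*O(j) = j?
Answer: 11065/6 ≈ 1844.2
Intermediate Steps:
O(j) = -j/4
f(C, X) = 0
P(o, r) = 0 (P(o, r) = (-1*0)/2 = (1/2)*0 = 0)
n = -1367/6 (n = (1/6)*(-1367) = -1367/6 ≈ -227.83)
(P(-34, 23) + (n + O(-36))) + 2063 = (0 + (-1367/6 - 1/4*(-36))) + 2063 = (0 + (-1367/6 + 9)) + 2063 = (0 - 1313/6) + 2063 = -1313/6 + 2063 = 11065/6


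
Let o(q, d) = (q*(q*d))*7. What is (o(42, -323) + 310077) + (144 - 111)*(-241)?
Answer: -3686280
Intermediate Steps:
o(q, d) = 7*d*q² (o(q, d) = (q*(d*q))*7 = (d*q²)*7 = 7*d*q²)
(o(42, -323) + 310077) + (144 - 111)*(-241) = (7*(-323)*42² + 310077) + (144 - 111)*(-241) = (7*(-323)*1764 + 310077) + 33*(-241) = (-3988404 + 310077) - 7953 = -3678327 - 7953 = -3686280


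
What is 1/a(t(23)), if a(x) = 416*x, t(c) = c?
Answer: 1/9568 ≈ 0.00010451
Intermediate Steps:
1/a(t(23)) = 1/(416*23) = 1/9568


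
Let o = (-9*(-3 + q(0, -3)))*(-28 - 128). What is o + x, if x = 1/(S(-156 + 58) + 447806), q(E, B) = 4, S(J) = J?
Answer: 628582033/447708 ≈ 1404.0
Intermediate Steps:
x = 1/447708 (x = 1/((-156 + 58) + 447806) = 1/(-98 + 447806) = 1/447708 ≈ 2.2336e-6)
o = 1404 (o = (-9*(-3 + 4))*(-28 - 128) = -9*1*(-156) = -9*(-156) = 1404)
o + x = 1404 + 1/447708 = 628582033/447708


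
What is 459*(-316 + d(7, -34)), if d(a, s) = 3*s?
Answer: -191862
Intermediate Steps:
459*(-316 + d(7, -34)) = 459*(-316 + 3*(-34)) = 459*(-316 - 102) = 459*(-418) = -191862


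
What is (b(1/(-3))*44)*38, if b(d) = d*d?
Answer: 1672/9 ≈ 185.78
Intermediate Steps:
b(d) = d²
(b(1/(-3))*44)*38 = ((1/(-3))²*44)*38 = ((-⅓)²*44)*38 = ((⅑)*44)*38 = (44/9)*38 = 1672/9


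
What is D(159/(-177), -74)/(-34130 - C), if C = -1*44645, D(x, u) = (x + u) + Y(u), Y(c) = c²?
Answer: 63733/124077 ≈ 0.51366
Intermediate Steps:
D(x, u) = u + x + u² (D(x, u) = (x + u) + u² = (u + x) + u² = u + x + u²)
C = -44645
D(159/(-177), -74)/(-34130 - C) = (-74 + 159/(-177) + (-74)²)/(-34130 - 1*(-44645)) = (-74 + 159*(-1/177) + 5476)/(-34130 + 44645) = (-74 - 53/59 + 5476)/10515 = (318665/59)*(1/10515) = 63733/124077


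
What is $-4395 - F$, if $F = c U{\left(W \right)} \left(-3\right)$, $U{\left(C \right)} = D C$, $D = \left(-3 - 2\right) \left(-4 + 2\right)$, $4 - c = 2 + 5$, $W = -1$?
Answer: $-4305$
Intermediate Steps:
$c = -3$ ($c = 4 - \left(2 + 5\right) = 4 - 7 = -3$)
$D = 10$ ($D = \left(-3 - 2\right) \left(-2\right) = \left(-5\right) \left(-2\right) = 10$)
$U{\left(C \right)} = 10 C$
$F = -90$ ($F = - 3 \cdot 10 \left(-1\right) \left(-3\right) = \left(-3\right) \left(-10\right) \left(-3\right) = 30 \left(-3\right) = -90$)
$-4395 - F = -4395 - -90 = -4395 + 90 = -4305$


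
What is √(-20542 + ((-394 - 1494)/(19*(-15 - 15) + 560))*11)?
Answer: I*√461630/5 ≈ 135.89*I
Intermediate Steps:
√(-20542 + ((-394 - 1494)/(19*(-15 - 15) + 560))*11) = √(-20542 - 1888/(19*(-30) + 560)*11) = √(-20542 - 1888/(-570 + 560)*11) = √(-20542 - 1888/(-10)*11) = √(-20542 - 1888*(-⅒)*11) = √(-20542 + (944/5)*11) = √(-20542 + 10384/5) = √(-92326/5) = I*√461630/5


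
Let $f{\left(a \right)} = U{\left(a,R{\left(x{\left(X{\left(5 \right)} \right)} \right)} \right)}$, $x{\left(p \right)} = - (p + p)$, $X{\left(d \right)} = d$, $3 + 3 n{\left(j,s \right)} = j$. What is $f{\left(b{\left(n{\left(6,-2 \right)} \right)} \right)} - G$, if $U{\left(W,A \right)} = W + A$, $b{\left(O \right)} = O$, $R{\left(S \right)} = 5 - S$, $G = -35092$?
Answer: $35108$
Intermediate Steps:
$n{\left(j,s \right)} = -1 + \frac{j}{3}$
$x{\left(p \right)} = - 2 p$
$U{\left(W,A \right)} = A + W$
$f{\left(a \right)} = 15 + a$ ($f{\left(a \right)} = \left(5 - \left(-2\right) 5\right) + a = \left(5 - -10\right) + a = \left(5 + 10\right) + a = 15 + a$)
$f{\left(b{\left(n{\left(6,-2 \right)} \right)} \right)} - G = \left(15 + \left(-1 + \frac{1}{3} \cdot 6\right)\right) - -35092 = \left(15 + \left(-1 + 2\right)\right) + 35092 = \left(15 + 1\right) + 35092 = 16 + 35092 = 35108$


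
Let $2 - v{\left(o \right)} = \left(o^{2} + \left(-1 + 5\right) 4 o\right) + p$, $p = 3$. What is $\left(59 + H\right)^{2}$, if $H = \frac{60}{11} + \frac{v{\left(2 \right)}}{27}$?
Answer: $\frac{351037696}{88209} \approx 3979.6$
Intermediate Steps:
$v{\left(o \right)} = -1 - o^{2} - 16 o$ ($v{\left(o \right)} = 2 - \left(\left(o^{2} + \left(-1 + 5\right) 4 o\right) + 3\right) = 2 - \left(\left(o^{2} + 4 \cdot 4 o\right) + 3\right) = 2 - \left(\left(o^{2} + 16 o\right) + 3\right) = 2 - \left(3 + o^{2} + 16 o\right) = -1 - o^{2} - 16 o$)
$H = \frac{1213}{297}$ ($H = \frac{60}{11} + \frac{-1 - 2^{2} - 32}{27} = 60 \cdot \frac{1}{11} + \left(-1 - 4 - 32\right) \frac{1}{27} = \frac{60}{11} + \left(-1 - 4 - 32\right) \frac{1}{27} = \frac{60}{11} - \frac{37}{27} = \frac{1213}{297} \approx 4.0842$)
$\left(59 + H\right)^{2} = \left(59 + \frac{1213}{297}\right)^{2} = \left(\frac{18736}{297}\right)^{2} = \frac{351037696}{88209}$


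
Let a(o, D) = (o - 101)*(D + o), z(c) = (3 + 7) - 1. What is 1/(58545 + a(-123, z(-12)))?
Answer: 1/84081 ≈ 1.1893e-5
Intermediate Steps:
z(c) = 9 (z(c) = 10 - 1 = 9)
a(o, D) = (-101 + o)*(D + o)
1/(58545 + a(-123, z(-12))) = 1/(58545 + ((-123)**2 - 101*9 - 101*(-123) + 9*(-123))) = 1/(58545 + (15129 - 909 + 12423 - 1107)) = 1/(58545 + 25536) = 1/84081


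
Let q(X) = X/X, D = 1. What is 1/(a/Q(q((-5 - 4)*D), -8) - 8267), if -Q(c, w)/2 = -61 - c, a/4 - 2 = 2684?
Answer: -31/253591 ≈ -0.00012224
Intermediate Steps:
a = 10744 (a = 8 + 4*2684 = 8 + 10736 = 10744)
q(X) = 1
Q(c, w) = 122 + 2*c (Q(c, w) = -2*(-61 - c) = 122 + 2*c)
1/(a/Q(q((-5 - 4)*D), -8) - 8267) = 1/(10744/(122 + 2*1) - 8267) = 1/(10744/(122 + 2) - 8267) = 1/(10744/124 - 8267) = 1/(10744*(1/124) - 8267) = 1/(2686/31 - 8267) = 1/(-253591/31) = -31/253591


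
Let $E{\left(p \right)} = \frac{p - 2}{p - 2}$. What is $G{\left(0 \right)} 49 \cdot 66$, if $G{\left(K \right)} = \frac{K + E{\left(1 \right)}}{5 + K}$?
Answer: $\frac{3234}{5} \approx 646.8$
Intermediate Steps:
$E{\left(p \right)} = 1$ ($E{\left(p \right)} = \frac{-2 + p}{-2 + p} = 1$)
$G{\left(K \right)} = \frac{1 + K}{5 + K}$ ($G{\left(K \right)} = \frac{K + 1}{5 + K} = \frac{1 + K}{5 + K}$)
$G{\left(0 \right)} 49 \cdot 66 = \frac{1 + 0}{5 + 0} \cdot 49 \cdot 66 = \frac{1}{5} \cdot 1 \cdot 49 \cdot 66 = \frac{1}{5} \cdot 49 \cdot 66 = \frac{49}{5} \cdot 66 = \frac{3234}{5}$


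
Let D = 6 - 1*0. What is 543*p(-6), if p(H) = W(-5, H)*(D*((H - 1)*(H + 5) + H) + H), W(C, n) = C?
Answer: 0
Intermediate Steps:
D = 6 (D = 6 + 0 = 6)
p(H) = -35*H - 30*(-1 + H)*(5 + H) (p(H) = -5*(6*((H - 1)*(H + 5) + H) + H) = -5*(6*((-1 + H)*(5 + H) + H) + H) = -5*(6*(H + (-1 + H)*(5 + H)) + H) = -5*((6*H + 6*(-1 + H)*(5 + H)) + H) = -5*(7*H + 6*(-1 + H)*(5 + H)) = -35*H - 30*(-1 + H)*(5 + H))
543*p(-6) = 543*(150 - 155*(-6) - 30*(-6)²) = 543*(150 + 930 - 30*36) = 543*(150 + 930 - 1080) = 543*0 = 0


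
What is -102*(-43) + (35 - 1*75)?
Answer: 4346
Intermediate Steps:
-102*(-43) + (35 - 1*75) = 4386 + (35 - 75) = 4386 - 40 = 4346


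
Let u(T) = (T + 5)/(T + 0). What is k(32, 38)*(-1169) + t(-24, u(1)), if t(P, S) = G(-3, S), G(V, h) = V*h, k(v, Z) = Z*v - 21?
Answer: -1396973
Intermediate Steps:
k(v, Z) = -21 + Z*v
u(T) = (5 + T)/T
t(P, S) = -3*S
k(32, 38)*(-1169) + t(-24, u(1)) = (-21 + 38*32)*(-1169) - 3*(5 + 1)/1 = (-21 + 1216)*(-1169) - 3*6 = 1195*(-1169) - 3*6 = -1396955 - 18 = -1396973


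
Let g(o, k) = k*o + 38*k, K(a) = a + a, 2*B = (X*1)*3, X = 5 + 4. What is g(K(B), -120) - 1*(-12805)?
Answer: 5005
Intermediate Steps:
X = 9
B = 27/2 (B = ((9*1)*3)/2 = (9*3)/2 = (½)*27 = 27/2 ≈ 13.500)
K(a) = 2*a
g(o, k) = 38*k + k*o
g(K(B), -120) - 1*(-12805) = -120*(38 + 2*(27/2)) - 1*(-12805) = -120*(38 + 27) + 12805 = -120*65 + 12805 = -7800 + 12805 = 5005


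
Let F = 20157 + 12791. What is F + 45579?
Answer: 78527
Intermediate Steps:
F = 32948
F + 45579 = 32948 + 45579 = 78527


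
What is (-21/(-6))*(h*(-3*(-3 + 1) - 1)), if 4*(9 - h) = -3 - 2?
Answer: 1435/8 ≈ 179.38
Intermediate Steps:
h = 41/4 (h = 9 - (-3 - 2)/4 = 9 - 1/4*(-5) = 9 + 5/4 = 41/4 ≈ 10.250)
(-21/(-6))*(h*(-3*(-3 + 1) - 1)) = (-21/(-6))*(41*(-3*(-3 + 1) - 1)/4) = (-21*(-1/6))*(41*(-3*(-2) - 1)/4) = 7*(41*(6 - 1)/4)/2 = 7*((41/4)*5)/2 = (7/2)*(205/4) = 1435/8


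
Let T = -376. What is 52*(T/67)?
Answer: -19552/67 ≈ -291.82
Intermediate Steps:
52*(T/67) = 52*(-376/67) = -19552/67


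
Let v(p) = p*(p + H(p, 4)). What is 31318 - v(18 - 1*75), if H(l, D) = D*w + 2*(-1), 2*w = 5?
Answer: 28525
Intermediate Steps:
w = 5/2 (w = (½)*5 = 5/2 ≈ 2.5000)
H(l, D) = -2 + 5*D/2 (H(l, D) = D*(5/2) + 2*(-1) = 5*D/2 - 2 = -2 + 5*D/2)
v(p) = p*(8 + p) (v(p) = p*(p + (-2 + (5/2)*4)) = p*(p + (-2 + 10)) = p*(p + 8) = p*(8 + p))
31318 - v(18 - 1*75) = 31318 - (18 - 1*75)*(8 + (18 - 1*75)) = 31318 - (18 - 75)*(8 + (18 - 75)) = 31318 - (-57)*(8 - 57) = 31318 - (-57)*(-49) = 31318 - 1*2793 = 31318 - 2793 = 28525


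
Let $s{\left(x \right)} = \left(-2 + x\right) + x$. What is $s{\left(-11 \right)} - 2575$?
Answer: $-2599$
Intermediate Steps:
$s{\left(x \right)} = -2 + 2 x$
$s{\left(-11 \right)} - 2575 = \left(-2 + 2 \left(-11\right)\right) - 2575 = \left(-2 - 22\right) - 2575 = -24 - 2575 = -2599$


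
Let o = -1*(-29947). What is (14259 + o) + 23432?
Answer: 67638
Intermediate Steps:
o = 29947
(14259 + o) + 23432 = (14259 + 29947) + 23432 = 44206 + 23432 = 67638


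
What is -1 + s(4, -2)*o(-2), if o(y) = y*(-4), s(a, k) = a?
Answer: 31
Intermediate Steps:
o(y) = -4*y
-1 + s(4, -2)*o(-2) = -1 + 4*(-4*(-2)) = -1 + 4*8 = -1 + 32 = 31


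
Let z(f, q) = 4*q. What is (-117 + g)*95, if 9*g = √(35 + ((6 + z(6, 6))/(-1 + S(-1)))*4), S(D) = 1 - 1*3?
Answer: -11115 + 95*I*√5/9 ≈ -11115.0 + 23.603*I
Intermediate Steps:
S(D) = -2 (S(D) = 1 - 3 = -2)
g = I*√5/9 (g = √(35 + ((6 + 4*6)/(-1 - 2))*4)/9 = √(35 + ((6 + 24)/(-3))*4)/9 = √(35 + (30*(-⅓))*4)/9 = √(35 - 10*4)/9 = √(35 - 40)/9 = √(-5)/9 = (I*√5)/9 = I*√5/9 ≈ 0.24845*I)
(-117 + g)*95 = (-117 + I*√5/9)*95 = -11115 + 95*I*√5/9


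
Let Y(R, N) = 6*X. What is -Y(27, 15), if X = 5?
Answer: -30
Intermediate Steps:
Y(R, N) = 30 (Y(R, N) = 6*5 = 30)
-Y(27, 15) = -1*30 = -30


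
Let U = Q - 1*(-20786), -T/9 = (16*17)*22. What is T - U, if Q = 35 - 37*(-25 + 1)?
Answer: -75565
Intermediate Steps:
Q = 923 (Q = 35 - 37*(-24) = 35 + 888 = 923)
T = -53856 (T = -9*16*17*22 = -2448*22 = -9*5984 = -53856)
U = 21709 (U = 923 - 1*(-20786) = 923 + 20786 = 21709)
T - U = -53856 - 1*21709 = -53856 - 21709 = -75565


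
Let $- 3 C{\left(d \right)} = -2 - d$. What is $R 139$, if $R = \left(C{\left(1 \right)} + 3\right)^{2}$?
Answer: $2224$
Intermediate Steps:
$C{\left(d \right)} = \frac{2}{3} + \frac{d}{3}$ ($C{\left(d \right)} = - \frac{-2 - d}{3} = \frac{2}{3} + \frac{d}{3}$)
$R = 16$ ($R = \left(\left(\frac{2}{3} + \frac{1}{3} \cdot 1\right) + 3\right)^{2} = \left(\left(\frac{2}{3} + \frac{1}{3}\right) + 3\right)^{2} = \left(1 + 3\right)^{2} = 4^{2} = 16$)
$R 139 = 16 \cdot 139 = 2224$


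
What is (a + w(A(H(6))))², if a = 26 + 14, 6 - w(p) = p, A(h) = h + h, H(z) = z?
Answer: 1156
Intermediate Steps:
A(h) = 2*h
w(p) = 6 - p
a = 40
(a + w(A(H(6))))² = (40 + (6 - 2*6))² = (40 + (6 - 1*12))² = (40 + (6 - 12))² = (40 - 6)² = 34² = 1156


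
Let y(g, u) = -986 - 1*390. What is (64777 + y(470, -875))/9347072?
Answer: 63401/9347072 ≈ 0.0067830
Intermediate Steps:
y(g, u) = -1376 (y(g, u) = -986 - 390 = -1376)
(64777 + y(470, -875))/9347072 = (64777 - 1376)/9347072 = 63401*(1/9347072) = 63401/9347072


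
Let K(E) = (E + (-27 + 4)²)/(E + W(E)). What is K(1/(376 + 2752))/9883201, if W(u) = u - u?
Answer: 1654713/9883201 ≈ 0.16743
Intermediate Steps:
W(u) = 0
K(E) = (529 + E)/E (K(E) = (E + (-27 + 4)²)/(E + 0) = (E + (-23)²)/E = (E + 529)/E = (529 + E)/E)
K(1/(376 + 2752))/9883201 = ((529 + 1/(376 + 2752))/(1/(376 + 2752)))/9883201 = ((529 + 1/3128)/(1/3128))*(1/9883201) = (3128*(1654713/3128))*(1/9883201) = 1654713*(1/9883201) = 1654713/9883201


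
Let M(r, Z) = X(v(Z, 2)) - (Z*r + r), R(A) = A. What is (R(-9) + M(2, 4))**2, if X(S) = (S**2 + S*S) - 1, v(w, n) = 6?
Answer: 2704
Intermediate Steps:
X(S) = -1 + 2*S**2 (X(S) = (S**2 + S**2) - 1 = 2*S**2 - 1 = -1 + 2*S**2)
M(r, Z) = 71 - r - Z*r (M(r, Z) = (-1 + 2*6**2) - (Z*r + r) = (-1 + 2*36) - (r + Z*r) = (-1 + 72) + (-r - Z*r) = 71 + (-r - Z*r) = 71 - r - Z*r)
(R(-9) + M(2, 4))**2 = (-9 + (71 - 1*2 - 1*4*2))**2 = (-9 + (71 - 2 - 8))**2 = (-9 + 61)**2 = 52**2 = 2704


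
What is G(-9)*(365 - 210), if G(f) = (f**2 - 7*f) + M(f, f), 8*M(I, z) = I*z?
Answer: 191115/8 ≈ 23889.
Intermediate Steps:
M(I, z) = I*z/8 (M(I, z) = (I*z)/8 = I*z/8)
G(f) = -7*f + 9*f**2/8 (G(f) = (f**2 - 7*f) + f*f/8 = (f**2 - 7*f) + f**2/8 = -7*f + 9*f**2/8)
G(-9)*(365 - 210) = ((1/8)*(-9)*(-56 + 9*(-9)))*(365 - 210) = ((1/8)*(-9)*(-56 - 81))*155 = ((1/8)*(-9)*(-137))*155 = (1233/8)*155 = 191115/8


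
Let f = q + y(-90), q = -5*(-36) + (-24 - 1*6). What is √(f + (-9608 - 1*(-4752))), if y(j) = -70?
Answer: 2*I*√1194 ≈ 69.109*I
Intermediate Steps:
q = 150 (q = 180 + (-24 - 6) = 180 - 30 = 150)
f = 80 (f = 150 - 70 = 80)
√(f + (-9608 - 1*(-4752))) = √(80 + (-9608 - 1*(-4752))) = √(80 + (-9608 + 4752)) = √(80 - 4856) = √(-4776) = 2*I*√1194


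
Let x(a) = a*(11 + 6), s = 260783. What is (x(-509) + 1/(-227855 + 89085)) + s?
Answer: 34988080099/138770 ≈ 2.5213e+5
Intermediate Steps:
x(a) = 17*a (x(a) = a*17 = 17*a)
(x(-509) + 1/(-227855 + 89085)) + s = (17*(-509) + 1/(-227855 + 89085)) + 260783 = (-8653 + 1/(-138770)) + 260783 = (-8653 - 1/138770) + 260783 = -1200776811/138770 + 260783 = 34988080099/138770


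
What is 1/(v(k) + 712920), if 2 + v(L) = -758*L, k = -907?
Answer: 1/1400424 ≈ 7.1407e-7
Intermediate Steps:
v(L) = -2 - 758*L
1/(v(k) + 712920) = 1/((-2 - 758*(-907)) + 712920) = 1/((-2 + 687506) + 712920) = 1/(687504 + 712920) = 1/1400424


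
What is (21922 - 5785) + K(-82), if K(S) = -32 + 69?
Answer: 16174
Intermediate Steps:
K(S) = 37
(21922 - 5785) + K(-82) = (21922 - 5785) + 37 = 16137 + 37 = 16174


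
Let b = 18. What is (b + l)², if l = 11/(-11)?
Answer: 289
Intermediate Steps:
l = -1 (l = 11*(-1/11) = -1)
(b + l)² = (18 - 1)² = 17² = 289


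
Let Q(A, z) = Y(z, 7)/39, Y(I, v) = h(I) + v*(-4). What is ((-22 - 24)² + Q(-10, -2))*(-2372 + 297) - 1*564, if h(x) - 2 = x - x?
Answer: -13169642/3 ≈ -4.3899e+6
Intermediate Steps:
h(x) = 2 (h(x) = 2 + (x - x) = 2 + 0 = 2)
Y(I, v) = 2 - 4*v (Y(I, v) = 2 + v*(-4) = 2 - 4*v)
Q(A, z) = -⅔ (Q(A, z) = (2 - 4*7)/39 = (2 - 28)*(1/39) = -26*1/39 = -⅔)
((-22 - 24)² + Q(-10, -2))*(-2372 + 297) - 1*564 = ((-22 - 24)² - ⅔)*(-2372 + 297) - 1*564 = ((-46)² - ⅔)*(-2075) - 564 = (2116 - ⅔)*(-2075) - 564 = (6346/3)*(-2075) - 564 = -13167950/3 - 564 = -13169642/3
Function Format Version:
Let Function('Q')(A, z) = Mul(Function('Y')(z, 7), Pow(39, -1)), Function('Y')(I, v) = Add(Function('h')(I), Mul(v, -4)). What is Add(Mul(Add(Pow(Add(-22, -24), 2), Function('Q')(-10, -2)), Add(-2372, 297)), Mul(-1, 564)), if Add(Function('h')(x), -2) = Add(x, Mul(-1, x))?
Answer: Rational(-13169642, 3) ≈ -4.3899e+6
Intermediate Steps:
Function('h')(x) = 2 (Function('h')(x) = Add(2, Add(x, Mul(-1, x))) = Add(2, 0) = 2)
Function('Y')(I, v) = Add(2, Mul(-4, v)) (Function('Y')(I, v) = Add(2, Mul(v, -4)) = Add(2, Mul(-4, v)))
Function('Q')(A, z) = Rational(-2, 3) (Function('Q')(A, z) = Mul(Add(2, Mul(-4, 7)), Pow(39, -1)) = Mul(Add(2, -28), Rational(1, 39)) = Mul(-26, Rational(1, 39)) = Rational(-2, 3))
Add(Mul(Add(Pow(Add(-22, -24), 2), Function('Q')(-10, -2)), Add(-2372, 297)), Mul(-1, 564)) = Add(Mul(Add(Pow(Add(-22, -24), 2), Rational(-2, 3)), Add(-2372, 297)), Mul(-1, 564)) = Add(Mul(Add(Pow(-46, 2), Rational(-2, 3)), -2075), -564) = Add(Mul(Add(2116, Rational(-2, 3)), -2075), -564) = Add(Mul(Rational(6346, 3), -2075), -564) = Add(Rational(-13167950, 3), -564) = Rational(-13169642, 3)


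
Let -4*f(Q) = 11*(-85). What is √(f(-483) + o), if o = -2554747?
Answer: I*√10218053/2 ≈ 1598.3*I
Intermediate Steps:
f(Q) = 935/4 (f(Q) = -11*(-85)/4 = -¼*(-935) = 935/4)
√(f(-483) + o) = √(935/4 - 2554747) = √(-10218053/4) = I*√10218053/2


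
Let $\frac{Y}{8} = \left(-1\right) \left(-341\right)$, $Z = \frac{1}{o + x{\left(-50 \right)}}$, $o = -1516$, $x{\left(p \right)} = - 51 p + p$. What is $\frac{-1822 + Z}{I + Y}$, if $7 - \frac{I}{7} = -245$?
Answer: $- \frac{1792847}{4420128} \approx -0.40561$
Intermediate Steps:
$x{\left(p \right)} = - 50 p$
$I = 1764$ ($I = 49 - -1715 = 49 + 1715 = 1764$)
$Z = \frac{1}{984}$ ($Z = \frac{1}{-1516 - -2500} = \frac{1}{-1516 + 2500} = \frac{1}{984} \approx 0.0010163$)
$Y = 2728$ ($Y = 8 \left(\left(-1\right) \left(-341\right)\right) = 8 \cdot 341 = 2728$)
$\frac{-1822 + Z}{I + Y} = \frac{-1822 + \frac{1}{984}}{1764 + 2728} = - \frac{1792847}{984 \cdot 4492} = \left(- \frac{1792847}{984}\right) \frac{1}{4492} = - \frac{1792847}{4420128}$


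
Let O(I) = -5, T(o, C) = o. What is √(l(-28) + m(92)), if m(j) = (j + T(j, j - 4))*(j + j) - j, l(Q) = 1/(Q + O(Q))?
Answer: 7*√750387/33 ≈ 183.75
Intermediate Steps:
l(Q) = 1/(-5 + Q) (l(Q) = 1/(Q - 5) = 1/(-5 + Q))
m(j) = -j + 4*j² (m(j) = (j + j)*(j + j) - j = (2*j)*(2*j) - j = 4*j² - j = -j + 4*j²)
√(l(-28) + m(92)) = √(1/(-5 - 28) + 92*(-1 + 4*92)) = √(1/(-33) + 92*(-1 + 368)) = √(-1/33 + 92*367) = √(-1/33 + 33764) = √(1114211/33) = 7*√750387/33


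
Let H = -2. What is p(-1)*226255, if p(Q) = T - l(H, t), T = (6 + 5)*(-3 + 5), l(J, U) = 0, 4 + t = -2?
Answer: 4977610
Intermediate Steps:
t = -6 (t = -4 - 2 = -6)
T = 22 (T = 11*2 = 22)
p(Q) = 22 (p(Q) = 22 - 1*0 = 22 + 0 = 22)
p(-1)*226255 = 22*226255 = 4977610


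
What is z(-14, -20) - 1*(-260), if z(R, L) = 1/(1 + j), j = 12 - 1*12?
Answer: 261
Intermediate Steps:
j = 0 (j = 12 - 12 = 0)
z(R, L) = 1 (z(R, L) = 1/(1 + 0) = 1/1 = 1)
z(-14, -20) - 1*(-260) = 1 - 1*(-260) = 1 + 260 = 261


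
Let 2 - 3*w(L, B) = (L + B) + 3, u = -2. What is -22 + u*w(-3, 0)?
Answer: -70/3 ≈ -23.333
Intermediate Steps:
w(L, B) = -⅓ - B/3 - L/3 (w(L, B) = ⅔ - ((L + B) + 3)/3 = ⅔ - ((B + L) + 3)/3 = ⅔ - (3 + B + L)/3 = ⅔ + (-1 - B/3 - L/3) = -⅓ - B/3 - L/3)
-22 + u*w(-3, 0) = -22 - 2*(-⅓ - ⅓*0 - ⅓*(-3)) = -22 - 2*(-⅓ + 0 + 1) = -22 - 2*⅔ = -22 - 4/3 = -70/3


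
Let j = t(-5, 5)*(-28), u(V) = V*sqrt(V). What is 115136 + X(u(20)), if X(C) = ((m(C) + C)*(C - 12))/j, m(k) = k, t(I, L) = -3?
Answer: 2421856/21 - 80*sqrt(5)/7 ≈ 1.1530e+5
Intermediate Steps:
u(V) = V**(3/2)
j = 84 (j = -3*(-28) = 84)
X(C) = C*(-12 + C)/42 (X(C) = ((C + C)*(C - 12))/84 = ((2*C)*(-12 + C))*(1/84) = (2*C*(-12 + C))*(1/84) = C*(-12 + C)/42)
115136 + X(u(20)) = 115136 + 20**(3/2)*(-12 + 20**(3/2))/42 = 115136 + (40*sqrt(5))*(-12 + 40*sqrt(5))/42 = 115136 + 20*sqrt(5)*(-12 + 40*sqrt(5))/21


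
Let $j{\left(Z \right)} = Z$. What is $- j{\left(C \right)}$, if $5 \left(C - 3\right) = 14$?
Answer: $- \frac{29}{5} \approx -5.8$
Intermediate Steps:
$C = \frac{29}{5}$ ($C = 3 + \frac{1}{5} \cdot 14 = 3 + \frac{14}{5} = \frac{29}{5} \approx 5.8$)
$- j{\left(C \right)} = \left(-1\right) \frac{29}{5} = - \frac{29}{5}$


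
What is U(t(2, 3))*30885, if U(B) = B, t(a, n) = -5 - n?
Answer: -247080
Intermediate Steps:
U(t(2, 3))*30885 = (-5 - 1*3)*30885 = (-5 - 3)*30885 = -8*30885 = -247080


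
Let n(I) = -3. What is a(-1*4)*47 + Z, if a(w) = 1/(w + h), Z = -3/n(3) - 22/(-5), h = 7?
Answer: 316/15 ≈ 21.067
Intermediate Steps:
Z = 27/5 (Z = -3/(-3) - 22/(-5) = -3*(-⅓) - 22*(-⅕) = 1 + 22/5 = 27/5 ≈ 5.4000)
a(w) = 1/(7 + w) (a(w) = 1/(w + 7) = 1/(7 + w))
a(-1*4)*47 + Z = 47/(7 - 1*4) + 27/5 = 47/(7 - 4) + 27/5 = 47/3 + 27/5 = 316/15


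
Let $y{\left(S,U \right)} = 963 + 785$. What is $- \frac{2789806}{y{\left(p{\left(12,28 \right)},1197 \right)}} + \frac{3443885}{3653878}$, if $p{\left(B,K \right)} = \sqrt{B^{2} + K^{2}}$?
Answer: $- \frac{1273448857086}{798372343} \approx -1595.1$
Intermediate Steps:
$y{\left(S,U \right)} = 1748$
$- \frac{2789806}{y{\left(p{\left(12,28 \right)},1197 \right)}} + \frac{3443885}{3653878} = - \frac{2789806}{1748} + \frac{3443885}{3653878} = \left(-2789806\right) \frac{1}{1748} + 3443885 \cdot \frac{1}{3653878} = - \frac{1394903}{874} + \frac{3443885}{3653878} = - \frac{1273448857086}{798372343}$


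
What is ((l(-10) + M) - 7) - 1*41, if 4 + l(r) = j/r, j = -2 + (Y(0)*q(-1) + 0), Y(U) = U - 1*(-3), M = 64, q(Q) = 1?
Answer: 119/10 ≈ 11.900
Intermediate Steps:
Y(U) = 3 + U (Y(U) = U + 3 = 3 + U)
j = 1 (j = -2 + ((3 + 0)*1 + 0) = -2 + (3*1 + 0) = -2 + (3 + 0) = -2 + 3 = 1)
l(r) = -4 + 1/r
((l(-10) + M) - 7) - 1*41 = (((-4 + 1/(-10)) + 64) - 7) - 1*41 = (((-4 - ⅒) + 64) - 7) - 41 = ((-41/10 + 64) - 7) - 41 = (599/10 - 7) - 41 = 529/10 - 41 = 119/10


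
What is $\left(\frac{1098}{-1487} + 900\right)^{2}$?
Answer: $\frac{1788109188804}{2211169} \approx 8.0867 \cdot 10^{5}$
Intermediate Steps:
$\left(\frac{1098}{-1487} + 900\right)^{2} = \left(1098 \left(- \frac{1}{1487}\right) + 900\right)^{2} = \left(- \frac{1098}{1487} + 900\right)^{2} = \left(\frac{1337202}{1487}\right)^{2} = \frac{1788109188804}{2211169}$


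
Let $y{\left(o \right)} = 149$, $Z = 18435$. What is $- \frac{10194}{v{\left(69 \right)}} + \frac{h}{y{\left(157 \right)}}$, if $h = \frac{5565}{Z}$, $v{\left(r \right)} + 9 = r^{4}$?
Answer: $\frac{1090460513}{691804036092} \approx 0.0015763$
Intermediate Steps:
$v{\left(r \right)} = -9 + r^{4}$
$h = \frac{371}{1229}$ ($h = \frac{5565}{18435} = 5565 \cdot \frac{1}{18435} = \frac{371}{1229} \approx 0.30187$)
$- \frac{10194}{v{\left(69 \right)}} + \frac{h}{y{\left(157 \right)}} = - \frac{10194}{-9 + 69^{4}} + \frac{371}{1229 \cdot 149} = - \frac{10194}{-9 + 22667121} + \frac{371}{1229} \cdot \frac{1}{149} = - \frac{10194}{22667112} + \frac{371}{183121} = \left(-10194\right) \frac{1}{22667112} + \frac{371}{183121} = - \frac{1699}{3777852} + \frac{371}{183121} = \frac{1090460513}{691804036092}$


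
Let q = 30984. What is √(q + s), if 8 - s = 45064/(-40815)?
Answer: 2*√1434175093010/13605 ≈ 176.05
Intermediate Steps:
s = 371584/40815 (s = 8 - 45064/(-40815) = 8 - 45064*(-1)/40815 = 8 - 1*(-45064/40815) = 8 + 45064/40815 = 371584/40815 ≈ 9.1041)
√(q + s) = √(30984 + 371584/40815) = √(1264983544/40815) = 2*√1434175093010/13605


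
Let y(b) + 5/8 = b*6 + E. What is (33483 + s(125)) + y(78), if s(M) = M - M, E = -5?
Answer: 271563/8 ≈ 33945.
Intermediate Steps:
y(b) = -45/8 + 6*b (y(b) = -5/8 + (b*6 - 5) = -5/8 + (6*b - 5) = -5/8 + (-5 + 6*b) = -45/8 + 6*b)
s(M) = 0
(33483 + s(125)) + y(78) = (33483 + 0) + (-45/8 + 6*78) = 33483 + (-45/8 + 468) = 33483 + 3699/8 = 271563/8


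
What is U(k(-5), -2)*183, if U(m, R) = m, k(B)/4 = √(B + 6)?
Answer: 732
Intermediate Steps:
k(B) = 4*√(6 + B) (k(B) = 4*√(B + 6) = 4*√(6 + B))
U(k(-5), -2)*183 = (4*√(6 - 5))*183 = (4*√1)*183 = (4*1)*183 = 4*183 = 732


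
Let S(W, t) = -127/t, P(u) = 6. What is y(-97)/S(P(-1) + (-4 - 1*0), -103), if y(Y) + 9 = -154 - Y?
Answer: -6798/127 ≈ -53.528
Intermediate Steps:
y(Y) = -163 - Y (y(Y) = -9 + (-154 - Y) = -163 - Y)
y(-97)/S(P(-1) + (-4 - 1*0), -103) = (-163 - 1*(-97))/((-127/(-103))) = (-163 + 97)/((-127*(-1/103))) = -66/127/103 = -66*103/127 = -6798/127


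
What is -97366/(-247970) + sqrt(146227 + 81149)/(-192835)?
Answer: 48683/123985 - 12*sqrt(1579)/192835 ≈ 0.39018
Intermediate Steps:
-97366/(-247970) + sqrt(146227 + 81149)/(-192835) = -97366*(-1/247970) + sqrt(227376)*(-1/192835) = 48683/123985 + (12*sqrt(1579))*(-1/192835) = 48683/123985 - 12*sqrt(1579)/192835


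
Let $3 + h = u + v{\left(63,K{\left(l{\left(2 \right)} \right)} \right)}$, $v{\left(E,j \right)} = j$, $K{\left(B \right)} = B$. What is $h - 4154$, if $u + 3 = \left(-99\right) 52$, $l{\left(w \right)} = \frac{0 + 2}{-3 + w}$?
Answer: $-9310$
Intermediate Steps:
$l{\left(w \right)} = \frac{2}{-3 + w}$
$u = -5151$ ($u = -3 - 5148 = -5151$)
$h = -5156$ ($h = -3 - \left(5151 - \frac{2}{-3 + 2}\right) = -3 - \left(5151 - \frac{2}{-1}\right) = -3 + \left(-5151 + 2 \left(-1\right)\right) = -3 - 5153 = -5156$)
$h - 4154 = -5156 - 4154 = -9310$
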